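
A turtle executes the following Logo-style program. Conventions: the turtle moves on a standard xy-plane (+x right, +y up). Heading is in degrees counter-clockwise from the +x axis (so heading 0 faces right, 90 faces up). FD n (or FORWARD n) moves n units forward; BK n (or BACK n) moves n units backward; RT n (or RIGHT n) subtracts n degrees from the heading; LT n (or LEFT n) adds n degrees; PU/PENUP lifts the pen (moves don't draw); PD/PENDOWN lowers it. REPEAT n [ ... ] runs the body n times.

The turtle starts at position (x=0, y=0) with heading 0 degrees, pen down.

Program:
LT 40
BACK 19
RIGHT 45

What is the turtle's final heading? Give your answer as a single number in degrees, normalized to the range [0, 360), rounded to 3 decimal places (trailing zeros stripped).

Executing turtle program step by step:
Start: pos=(0,0), heading=0, pen down
LT 40: heading 0 -> 40
BK 19: (0,0) -> (-14.555,-12.213) [heading=40, draw]
RT 45: heading 40 -> 355
Final: pos=(-14.555,-12.213), heading=355, 1 segment(s) drawn

Answer: 355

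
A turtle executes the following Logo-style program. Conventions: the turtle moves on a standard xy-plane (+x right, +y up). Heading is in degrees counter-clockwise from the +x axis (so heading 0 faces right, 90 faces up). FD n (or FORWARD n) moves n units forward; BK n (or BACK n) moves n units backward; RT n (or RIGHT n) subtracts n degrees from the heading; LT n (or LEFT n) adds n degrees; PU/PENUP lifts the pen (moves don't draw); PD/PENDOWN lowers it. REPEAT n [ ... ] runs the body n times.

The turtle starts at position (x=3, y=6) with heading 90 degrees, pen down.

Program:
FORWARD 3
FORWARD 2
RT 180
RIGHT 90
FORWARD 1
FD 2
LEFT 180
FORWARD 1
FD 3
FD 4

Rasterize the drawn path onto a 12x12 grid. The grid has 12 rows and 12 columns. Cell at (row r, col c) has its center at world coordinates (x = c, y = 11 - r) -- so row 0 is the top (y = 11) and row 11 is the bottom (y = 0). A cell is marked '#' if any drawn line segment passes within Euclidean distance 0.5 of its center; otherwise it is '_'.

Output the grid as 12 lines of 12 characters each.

Answer: #########___
___#________
___#________
___#________
___#________
___#________
____________
____________
____________
____________
____________
____________

Derivation:
Segment 0: (3,6) -> (3,9)
Segment 1: (3,9) -> (3,11)
Segment 2: (3,11) -> (2,11)
Segment 3: (2,11) -> (0,11)
Segment 4: (0,11) -> (1,11)
Segment 5: (1,11) -> (4,11)
Segment 6: (4,11) -> (8,11)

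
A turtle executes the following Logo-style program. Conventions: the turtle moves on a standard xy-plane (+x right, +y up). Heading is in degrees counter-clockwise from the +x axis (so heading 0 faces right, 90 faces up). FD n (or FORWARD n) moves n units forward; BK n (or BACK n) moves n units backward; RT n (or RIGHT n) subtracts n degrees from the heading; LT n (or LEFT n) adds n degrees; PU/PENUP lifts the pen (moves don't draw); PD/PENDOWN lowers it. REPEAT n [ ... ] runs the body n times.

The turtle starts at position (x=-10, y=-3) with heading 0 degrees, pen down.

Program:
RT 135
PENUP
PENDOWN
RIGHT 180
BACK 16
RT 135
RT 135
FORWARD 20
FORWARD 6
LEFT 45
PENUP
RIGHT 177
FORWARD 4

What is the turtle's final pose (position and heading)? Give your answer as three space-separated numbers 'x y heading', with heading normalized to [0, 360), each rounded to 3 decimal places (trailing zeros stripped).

Answer: -35.704 4.28 3

Derivation:
Executing turtle program step by step:
Start: pos=(-10,-3), heading=0, pen down
RT 135: heading 0 -> 225
PU: pen up
PD: pen down
RT 180: heading 225 -> 45
BK 16: (-10,-3) -> (-21.314,-14.314) [heading=45, draw]
RT 135: heading 45 -> 270
RT 135: heading 270 -> 135
FD 20: (-21.314,-14.314) -> (-35.456,-0.172) [heading=135, draw]
FD 6: (-35.456,-0.172) -> (-39.698,4.071) [heading=135, draw]
LT 45: heading 135 -> 180
PU: pen up
RT 177: heading 180 -> 3
FD 4: (-39.698,4.071) -> (-35.704,4.28) [heading=3, move]
Final: pos=(-35.704,4.28), heading=3, 3 segment(s) drawn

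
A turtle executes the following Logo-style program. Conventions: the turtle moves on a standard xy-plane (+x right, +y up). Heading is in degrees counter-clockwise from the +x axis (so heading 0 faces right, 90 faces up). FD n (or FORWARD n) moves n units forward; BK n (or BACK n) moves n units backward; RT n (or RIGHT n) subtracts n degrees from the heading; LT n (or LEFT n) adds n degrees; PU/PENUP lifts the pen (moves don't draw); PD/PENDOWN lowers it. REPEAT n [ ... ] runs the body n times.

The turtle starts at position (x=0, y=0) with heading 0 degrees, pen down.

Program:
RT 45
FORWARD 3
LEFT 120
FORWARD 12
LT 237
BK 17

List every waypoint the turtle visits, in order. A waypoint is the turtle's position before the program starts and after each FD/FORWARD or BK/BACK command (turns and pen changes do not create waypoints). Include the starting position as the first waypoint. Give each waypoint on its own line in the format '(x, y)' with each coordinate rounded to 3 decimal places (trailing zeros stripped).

Executing turtle program step by step:
Start: pos=(0,0), heading=0, pen down
RT 45: heading 0 -> 315
FD 3: (0,0) -> (2.121,-2.121) [heading=315, draw]
LT 120: heading 315 -> 75
FD 12: (2.121,-2.121) -> (5.227,9.47) [heading=75, draw]
LT 237: heading 75 -> 312
BK 17: (5.227,9.47) -> (-6.148,22.103) [heading=312, draw]
Final: pos=(-6.148,22.103), heading=312, 3 segment(s) drawn
Waypoints (4 total):
(0, 0)
(2.121, -2.121)
(5.227, 9.47)
(-6.148, 22.103)

Answer: (0, 0)
(2.121, -2.121)
(5.227, 9.47)
(-6.148, 22.103)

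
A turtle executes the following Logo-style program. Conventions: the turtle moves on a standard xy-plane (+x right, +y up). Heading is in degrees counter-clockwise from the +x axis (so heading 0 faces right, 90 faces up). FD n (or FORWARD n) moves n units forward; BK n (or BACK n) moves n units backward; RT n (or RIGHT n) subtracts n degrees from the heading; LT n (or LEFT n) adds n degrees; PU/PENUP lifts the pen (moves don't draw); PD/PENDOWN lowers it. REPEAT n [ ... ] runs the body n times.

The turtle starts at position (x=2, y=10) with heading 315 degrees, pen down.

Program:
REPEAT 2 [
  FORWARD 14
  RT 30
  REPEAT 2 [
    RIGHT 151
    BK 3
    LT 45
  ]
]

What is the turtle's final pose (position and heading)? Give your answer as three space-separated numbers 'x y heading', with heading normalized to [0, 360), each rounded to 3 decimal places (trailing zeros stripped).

Answer: 18.842 11.098 191

Derivation:
Executing turtle program step by step:
Start: pos=(2,10), heading=315, pen down
REPEAT 2 [
  -- iteration 1/2 --
  FD 14: (2,10) -> (11.899,0.101) [heading=315, draw]
  RT 30: heading 315 -> 285
  REPEAT 2 [
    -- iteration 1/2 --
    RT 151: heading 285 -> 134
    BK 3: (11.899,0.101) -> (13.983,-2.058) [heading=134, draw]
    LT 45: heading 134 -> 179
    -- iteration 2/2 --
    RT 151: heading 179 -> 28
    BK 3: (13.983,-2.058) -> (11.335,-3.466) [heading=28, draw]
    LT 45: heading 28 -> 73
  ]
  -- iteration 2/2 --
  FD 14: (11.335,-3.466) -> (15.428,9.922) [heading=73, draw]
  RT 30: heading 73 -> 43
  REPEAT 2 [
    -- iteration 1/2 --
    RT 151: heading 43 -> 252
    BK 3: (15.428,9.922) -> (16.355,12.776) [heading=252, draw]
    LT 45: heading 252 -> 297
    -- iteration 2/2 --
    RT 151: heading 297 -> 146
    BK 3: (16.355,12.776) -> (18.842,11.098) [heading=146, draw]
    LT 45: heading 146 -> 191
  ]
]
Final: pos=(18.842,11.098), heading=191, 6 segment(s) drawn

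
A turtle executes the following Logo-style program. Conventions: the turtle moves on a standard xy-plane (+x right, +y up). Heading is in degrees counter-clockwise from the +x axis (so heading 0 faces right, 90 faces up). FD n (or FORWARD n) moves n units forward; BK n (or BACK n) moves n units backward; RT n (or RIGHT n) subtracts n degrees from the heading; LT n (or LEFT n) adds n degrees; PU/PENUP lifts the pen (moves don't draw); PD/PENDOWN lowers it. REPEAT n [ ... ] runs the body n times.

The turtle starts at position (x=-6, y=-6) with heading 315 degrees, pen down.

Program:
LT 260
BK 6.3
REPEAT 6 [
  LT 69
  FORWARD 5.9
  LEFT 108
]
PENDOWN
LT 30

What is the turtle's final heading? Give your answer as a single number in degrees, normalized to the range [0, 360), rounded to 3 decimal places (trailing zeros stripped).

Executing turtle program step by step:
Start: pos=(-6,-6), heading=315, pen down
LT 260: heading 315 -> 215
BK 6.3: (-6,-6) -> (-0.839,-2.386) [heading=215, draw]
REPEAT 6 [
  -- iteration 1/6 --
  LT 69: heading 215 -> 284
  FD 5.9: (-0.839,-2.386) -> (0.588,-8.111) [heading=284, draw]
  LT 108: heading 284 -> 32
  -- iteration 2/6 --
  LT 69: heading 32 -> 101
  FD 5.9: (0.588,-8.111) -> (-0.538,-2.32) [heading=101, draw]
  LT 108: heading 101 -> 209
  -- iteration 3/6 --
  LT 69: heading 209 -> 278
  FD 5.9: (-0.538,-2.32) -> (0.283,-8.162) [heading=278, draw]
  LT 108: heading 278 -> 26
  -- iteration 4/6 --
  LT 69: heading 26 -> 95
  FD 5.9: (0.283,-8.162) -> (-0.231,-2.285) [heading=95, draw]
  LT 108: heading 95 -> 203
  -- iteration 5/6 --
  LT 69: heading 203 -> 272
  FD 5.9: (-0.231,-2.285) -> (-0.025,-8.181) [heading=272, draw]
  LT 108: heading 272 -> 20
  -- iteration 6/6 --
  LT 69: heading 20 -> 89
  FD 5.9: (-0.025,-8.181) -> (0.078,-2.282) [heading=89, draw]
  LT 108: heading 89 -> 197
]
PD: pen down
LT 30: heading 197 -> 227
Final: pos=(0.078,-2.282), heading=227, 7 segment(s) drawn

Answer: 227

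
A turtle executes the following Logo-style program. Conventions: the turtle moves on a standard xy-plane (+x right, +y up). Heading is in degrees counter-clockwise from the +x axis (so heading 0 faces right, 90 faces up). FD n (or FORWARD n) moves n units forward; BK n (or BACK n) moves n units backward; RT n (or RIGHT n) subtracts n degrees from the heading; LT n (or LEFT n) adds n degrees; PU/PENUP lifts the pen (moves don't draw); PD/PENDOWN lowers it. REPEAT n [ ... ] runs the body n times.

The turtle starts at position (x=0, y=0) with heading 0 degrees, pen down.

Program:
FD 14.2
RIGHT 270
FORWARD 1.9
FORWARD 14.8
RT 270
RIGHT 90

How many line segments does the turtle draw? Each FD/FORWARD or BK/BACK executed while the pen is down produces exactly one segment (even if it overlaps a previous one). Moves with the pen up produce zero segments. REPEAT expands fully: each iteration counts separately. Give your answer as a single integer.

Executing turtle program step by step:
Start: pos=(0,0), heading=0, pen down
FD 14.2: (0,0) -> (14.2,0) [heading=0, draw]
RT 270: heading 0 -> 90
FD 1.9: (14.2,0) -> (14.2,1.9) [heading=90, draw]
FD 14.8: (14.2,1.9) -> (14.2,16.7) [heading=90, draw]
RT 270: heading 90 -> 180
RT 90: heading 180 -> 90
Final: pos=(14.2,16.7), heading=90, 3 segment(s) drawn
Segments drawn: 3

Answer: 3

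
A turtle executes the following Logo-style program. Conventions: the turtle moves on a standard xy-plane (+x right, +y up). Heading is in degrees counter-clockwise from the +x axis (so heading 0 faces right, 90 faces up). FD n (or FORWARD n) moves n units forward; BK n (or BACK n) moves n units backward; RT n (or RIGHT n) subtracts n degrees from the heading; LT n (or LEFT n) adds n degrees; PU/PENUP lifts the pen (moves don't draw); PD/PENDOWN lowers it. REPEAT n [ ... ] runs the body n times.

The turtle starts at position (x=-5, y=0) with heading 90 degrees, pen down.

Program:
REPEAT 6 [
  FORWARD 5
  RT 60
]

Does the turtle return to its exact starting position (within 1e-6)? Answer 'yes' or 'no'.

Executing turtle program step by step:
Start: pos=(-5,0), heading=90, pen down
REPEAT 6 [
  -- iteration 1/6 --
  FD 5: (-5,0) -> (-5,5) [heading=90, draw]
  RT 60: heading 90 -> 30
  -- iteration 2/6 --
  FD 5: (-5,5) -> (-0.67,7.5) [heading=30, draw]
  RT 60: heading 30 -> 330
  -- iteration 3/6 --
  FD 5: (-0.67,7.5) -> (3.66,5) [heading=330, draw]
  RT 60: heading 330 -> 270
  -- iteration 4/6 --
  FD 5: (3.66,5) -> (3.66,0) [heading=270, draw]
  RT 60: heading 270 -> 210
  -- iteration 5/6 --
  FD 5: (3.66,0) -> (-0.67,-2.5) [heading=210, draw]
  RT 60: heading 210 -> 150
  -- iteration 6/6 --
  FD 5: (-0.67,-2.5) -> (-5,0) [heading=150, draw]
  RT 60: heading 150 -> 90
]
Final: pos=(-5,0), heading=90, 6 segment(s) drawn

Start position: (-5, 0)
Final position: (-5, 0)
Distance = 0; < 1e-6 -> CLOSED

Answer: yes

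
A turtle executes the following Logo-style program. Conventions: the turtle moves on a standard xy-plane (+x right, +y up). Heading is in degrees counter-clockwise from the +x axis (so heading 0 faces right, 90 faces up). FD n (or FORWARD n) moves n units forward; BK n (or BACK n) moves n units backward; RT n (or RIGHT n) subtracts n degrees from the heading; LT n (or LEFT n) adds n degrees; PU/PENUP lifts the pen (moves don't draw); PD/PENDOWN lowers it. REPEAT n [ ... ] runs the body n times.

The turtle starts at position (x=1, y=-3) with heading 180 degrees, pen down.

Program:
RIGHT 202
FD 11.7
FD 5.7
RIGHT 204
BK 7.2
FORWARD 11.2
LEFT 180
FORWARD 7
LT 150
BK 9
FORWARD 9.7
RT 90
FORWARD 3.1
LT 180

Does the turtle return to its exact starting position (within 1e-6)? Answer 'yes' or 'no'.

Answer: no

Derivation:
Executing turtle program step by step:
Start: pos=(1,-3), heading=180, pen down
RT 202: heading 180 -> 338
FD 11.7: (1,-3) -> (11.848,-7.383) [heading=338, draw]
FD 5.7: (11.848,-7.383) -> (17.133,-9.518) [heading=338, draw]
RT 204: heading 338 -> 134
BK 7.2: (17.133,-9.518) -> (22.135,-14.697) [heading=134, draw]
FD 11.2: (22.135,-14.697) -> (14.354,-6.641) [heading=134, draw]
LT 180: heading 134 -> 314
FD 7: (14.354,-6.641) -> (19.217,-11.676) [heading=314, draw]
LT 150: heading 314 -> 104
BK 9: (19.217,-11.676) -> (21.394,-20.409) [heading=104, draw]
FD 9.7: (21.394,-20.409) -> (19.048,-10.997) [heading=104, draw]
RT 90: heading 104 -> 14
FD 3.1: (19.048,-10.997) -> (22.056,-10.247) [heading=14, draw]
LT 180: heading 14 -> 194
Final: pos=(22.056,-10.247), heading=194, 8 segment(s) drawn

Start position: (1, -3)
Final position: (22.056, -10.247)
Distance = 22.268; >= 1e-6 -> NOT closed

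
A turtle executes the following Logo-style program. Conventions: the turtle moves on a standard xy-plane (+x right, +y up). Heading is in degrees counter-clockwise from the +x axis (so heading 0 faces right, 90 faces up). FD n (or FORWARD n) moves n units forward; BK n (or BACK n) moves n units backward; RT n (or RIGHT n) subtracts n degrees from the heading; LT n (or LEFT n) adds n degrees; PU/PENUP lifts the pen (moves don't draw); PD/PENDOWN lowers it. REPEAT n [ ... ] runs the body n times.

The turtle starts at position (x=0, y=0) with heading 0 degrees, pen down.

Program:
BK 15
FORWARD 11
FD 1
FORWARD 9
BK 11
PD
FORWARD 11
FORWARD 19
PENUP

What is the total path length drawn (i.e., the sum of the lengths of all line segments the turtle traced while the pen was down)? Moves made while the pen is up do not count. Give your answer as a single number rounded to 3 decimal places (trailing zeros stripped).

Executing turtle program step by step:
Start: pos=(0,0), heading=0, pen down
BK 15: (0,0) -> (-15,0) [heading=0, draw]
FD 11: (-15,0) -> (-4,0) [heading=0, draw]
FD 1: (-4,0) -> (-3,0) [heading=0, draw]
FD 9: (-3,0) -> (6,0) [heading=0, draw]
BK 11: (6,0) -> (-5,0) [heading=0, draw]
PD: pen down
FD 11: (-5,0) -> (6,0) [heading=0, draw]
FD 19: (6,0) -> (25,0) [heading=0, draw]
PU: pen up
Final: pos=(25,0), heading=0, 7 segment(s) drawn

Segment lengths:
  seg 1: (0,0) -> (-15,0), length = 15
  seg 2: (-15,0) -> (-4,0), length = 11
  seg 3: (-4,0) -> (-3,0), length = 1
  seg 4: (-3,0) -> (6,0), length = 9
  seg 5: (6,0) -> (-5,0), length = 11
  seg 6: (-5,0) -> (6,0), length = 11
  seg 7: (6,0) -> (25,0), length = 19
Total = 77

Answer: 77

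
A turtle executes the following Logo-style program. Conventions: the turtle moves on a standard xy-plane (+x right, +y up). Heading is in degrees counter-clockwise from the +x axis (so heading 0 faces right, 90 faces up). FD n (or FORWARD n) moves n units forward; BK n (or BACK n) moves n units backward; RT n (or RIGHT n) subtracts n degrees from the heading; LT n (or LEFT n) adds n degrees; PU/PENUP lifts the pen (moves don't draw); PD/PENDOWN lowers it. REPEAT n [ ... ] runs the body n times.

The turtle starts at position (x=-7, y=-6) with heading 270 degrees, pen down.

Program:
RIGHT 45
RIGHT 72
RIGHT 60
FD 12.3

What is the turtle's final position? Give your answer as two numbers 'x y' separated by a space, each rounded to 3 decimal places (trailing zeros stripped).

Answer: -7.644 6.283

Derivation:
Executing turtle program step by step:
Start: pos=(-7,-6), heading=270, pen down
RT 45: heading 270 -> 225
RT 72: heading 225 -> 153
RT 60: heading 153 -> 93
FD 12.3: (-7,-6) -> (-7.644,6.283) [heading=93, draw]
Final: pos=(-7.644,6.283), heading=93, 1 segment(s) drawn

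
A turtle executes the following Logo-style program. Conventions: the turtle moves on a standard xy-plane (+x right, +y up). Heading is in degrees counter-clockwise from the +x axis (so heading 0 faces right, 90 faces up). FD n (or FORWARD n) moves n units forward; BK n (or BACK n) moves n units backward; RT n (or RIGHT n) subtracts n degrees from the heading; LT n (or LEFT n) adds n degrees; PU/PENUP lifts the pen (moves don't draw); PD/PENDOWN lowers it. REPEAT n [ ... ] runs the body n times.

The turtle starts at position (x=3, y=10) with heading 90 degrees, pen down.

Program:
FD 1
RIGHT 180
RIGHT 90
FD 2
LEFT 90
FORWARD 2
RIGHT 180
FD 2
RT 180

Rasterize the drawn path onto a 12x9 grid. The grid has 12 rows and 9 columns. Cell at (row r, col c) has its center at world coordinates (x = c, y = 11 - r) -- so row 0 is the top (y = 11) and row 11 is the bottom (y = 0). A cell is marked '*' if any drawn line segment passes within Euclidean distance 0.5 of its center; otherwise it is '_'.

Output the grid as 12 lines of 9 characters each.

Answer: _***_____
_*_*_____
_*_______
_________
_________
_________
_________
_________
_________
_________
_________
_________

Derivation:
Segment 0: (3,10) -> (3,11)
Segment 1: (3,11) -> (1,11)
Segment 2: (1,11) -> (1,9)
Segment 3: (1,9) -> (1,11)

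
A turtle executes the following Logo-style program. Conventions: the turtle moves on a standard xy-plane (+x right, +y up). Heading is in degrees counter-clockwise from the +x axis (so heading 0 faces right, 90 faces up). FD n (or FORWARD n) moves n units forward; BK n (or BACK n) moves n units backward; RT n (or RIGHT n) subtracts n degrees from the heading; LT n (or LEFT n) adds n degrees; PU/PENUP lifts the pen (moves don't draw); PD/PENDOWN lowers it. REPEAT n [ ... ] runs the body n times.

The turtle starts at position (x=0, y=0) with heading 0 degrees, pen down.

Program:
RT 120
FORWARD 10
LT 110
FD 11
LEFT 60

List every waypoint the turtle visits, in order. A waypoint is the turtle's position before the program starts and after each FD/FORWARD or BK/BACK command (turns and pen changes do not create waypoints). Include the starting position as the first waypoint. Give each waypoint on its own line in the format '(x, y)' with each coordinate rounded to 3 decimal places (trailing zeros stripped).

Executing turtle program step by step:
Start: pos=(0,0), heading=0, pen down
RT 120: heading 0 -> 240
FD 10: (0,0) -> (-5,-8.66) [heading=240, draw]
LT 110: heading 240 -> 350
FD 11: (-5,-8.66) -> (5.833,-10.57) [heading=350, draw]
LT 60: heading 350 -> 50
Final: pos=(5.833,-10.57), heading=50, 2 segment(s) drawn
Waypoints (3 total):
(0, 0)
(-5, -8.66)
(5.833, -10.57)

Answer: (0, 0)
(-5, -8.66)
(5.833, -10.57)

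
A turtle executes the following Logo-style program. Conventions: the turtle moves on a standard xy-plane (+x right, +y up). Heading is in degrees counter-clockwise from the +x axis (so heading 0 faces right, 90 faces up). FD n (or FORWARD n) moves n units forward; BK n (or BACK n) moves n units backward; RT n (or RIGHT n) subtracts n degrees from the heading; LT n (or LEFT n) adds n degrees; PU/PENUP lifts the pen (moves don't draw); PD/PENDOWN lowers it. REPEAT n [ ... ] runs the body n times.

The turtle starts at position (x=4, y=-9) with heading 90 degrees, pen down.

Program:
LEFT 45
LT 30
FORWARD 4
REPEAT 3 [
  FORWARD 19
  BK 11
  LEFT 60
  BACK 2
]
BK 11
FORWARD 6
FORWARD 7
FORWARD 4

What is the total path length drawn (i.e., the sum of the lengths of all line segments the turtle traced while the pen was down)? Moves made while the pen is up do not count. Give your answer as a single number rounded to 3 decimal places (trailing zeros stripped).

Answer: 128

Derivation:
Executing turtle program step by step:
Start: pos=(4,-9), heading=90, pen down
LT 45: heading 90 -> 135
LT 30: heading 135 -> 165
FD 4: (4,-9) -> (0.136,-7.965) [heading=165, draw]
REPEAT 3 [
  -- iteration 1/3 --
  FD 19: (0.136,-7.965) -> (-18.216,-3.047) [heading=165, draw]
  BK 11: (-18.216,-3.047) -> (-7.591,-5.894) [heading=165, draw]
  LT 60: heading 165 -> 225
  BK 2: (-7.591,-5.894) -> (-6.177,-4.48) [heading=225, draw]
  -- iteration 2/3 --
  FD 19: (-6.177,-4.48) -> (-19.612,-17.915) [heading=225, draw]
  BK 11: (-19.612,-17.915) -> (-11.834,-10.137) [heading=225, draw]
  LT 60: heading 225 -> 285
  BK 2: (-11.834,-10.137) -> (-12.351,-8.205) [heading=285, draw]
  -- iteration 3/3 --
  FD 19: (-12.351,-8.205) -> (-7.434,-26.558) [heading=285, draw]
  BK 11: (-7.434,-26.558) -> (-10.281,-15.932) [heading=285, draw]
  LT 60: heading 285 -> 345
  BK 2: (-10.281,-15.932) -> (-12.213,-15.415) [heading=345, draw]
]
BK 11: (-12.213,-15.415) -> (-22.838,-12.568) [heading=345, draw]
FD 6: (-22.838,-12.568) -> (-17.042,-14.121) [heading=345, draw]
FD 7: (-17.042,-14.121) -> (-10.281,-15.932) [heading=345, draw]
FD 4: (-10.281,-15.932) -> (-6.417,-16.968) [heading=345, draw]
Final: pos=(-6.417,-16.968), heading=345, 14 segment(s) drawn

Segment lengths:
  seg 1: (4,-9) -> (0.136,-7.965), length = 4
  seg 2: (0.136,-7.965) -> (-18.216,-3.047), length = 19
  seg 3: (-18.216,-3.047) -> (-7.591,-5.894), length = 11
  seg 4: (-7.591,-5.894) -> (-6.177,-4.48), length = 2
  seg 5: (-6.177,-4.48) -> (-19.612,-17.915), length = 19
  seg 6: (-19.612,-17.915) -> (-11.834,-10.137), length = 11
  seg 7: (-11.834,-10.137) -> (-12.351,-8.205), length = 2
  seg 8: (-12.351,-8.205) -> (-7.434,-26.558), length = 19
  seg 9: (-7.434,-26.558) -> (-10.281,-15.932), length = 11
  seg 10: (-10.281,-15.932) -> (-12.213,-15.415), length = 2
  seg 11: (-12.213,-15.415) -> (-22.838,-12.568), length = 11
  seg 12: (-22.838,-12.568) -> (-17.042,-14.121), length = 6
  seg 13: (-17.042,-14.121) -> (-10.281,-15.932), length = 7
  seg 14: (-10.281,-15.932) -> (-6.417,-16.968), length = 4
Total = 128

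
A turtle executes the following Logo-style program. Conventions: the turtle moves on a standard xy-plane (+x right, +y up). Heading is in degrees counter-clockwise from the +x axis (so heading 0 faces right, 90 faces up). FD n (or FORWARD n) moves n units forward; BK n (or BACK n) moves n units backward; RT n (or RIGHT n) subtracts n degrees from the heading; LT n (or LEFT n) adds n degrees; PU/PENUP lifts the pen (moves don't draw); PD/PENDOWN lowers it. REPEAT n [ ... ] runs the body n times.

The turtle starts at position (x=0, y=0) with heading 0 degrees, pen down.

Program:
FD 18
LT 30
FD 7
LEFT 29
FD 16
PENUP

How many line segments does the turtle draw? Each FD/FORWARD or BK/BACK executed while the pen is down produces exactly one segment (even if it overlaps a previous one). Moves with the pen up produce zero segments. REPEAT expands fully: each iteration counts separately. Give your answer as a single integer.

Answer: 3

Derivation:
Executing turtle program step by step:
Start: pos=(0,0), heading=0, pen down
FD 18: (0,0) -> (18,0) [heading=0, draw]
LT 30: heading 0 -> 30
FD 7: (18,0) -> (24.062,3.5) [heading=30, draw]
LT 29: heading 30 -> 59
FD 16: (24.062,3.5) -> (32.303,17.215) [heading=59, draw]
PU: pen up
Final: pos=(32.303,17.215), heading=59, 3 segment(s) drawn
Segments drawn: 3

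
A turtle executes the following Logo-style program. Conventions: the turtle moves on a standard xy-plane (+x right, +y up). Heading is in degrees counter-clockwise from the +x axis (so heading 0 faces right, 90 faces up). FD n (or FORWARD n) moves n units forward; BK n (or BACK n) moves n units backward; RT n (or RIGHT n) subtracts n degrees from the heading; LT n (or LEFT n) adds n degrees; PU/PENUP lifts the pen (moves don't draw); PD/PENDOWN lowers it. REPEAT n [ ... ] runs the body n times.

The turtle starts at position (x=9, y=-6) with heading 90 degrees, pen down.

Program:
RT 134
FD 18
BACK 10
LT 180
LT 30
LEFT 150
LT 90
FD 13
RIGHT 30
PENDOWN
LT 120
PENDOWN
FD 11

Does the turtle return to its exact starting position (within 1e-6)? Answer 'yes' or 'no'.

Executing turtle program step by step:
Start: pos=(9,-6), heading=90, pen down
RT 134: heading 90 -> 316
FD 18: (9,-6) -> (21.948,-18.504) [heading=316, draw]
BK 10: (21.948,-18.504) -> (14.755,-11.557) [heading=316, draw]
LT 180: heading 316 -> 136
LT 30: heading 136 -> 166
LT 150: heading 166 -> 316
LT 90: heading 316 -> 46
FD 13: (14.755,-11.557) -> (23.785,-2.206) [heading=46, draw]
RT 30: heading 46 -> 16
PD: pen down
LT 120: heading 16 -> 136
PD: pen down
FD 11: (23.785,-2.206) -> (15.873,5.435) [heading=136, draw]
Final: pos=(15.873,5.435), heading=136, 4 segment(s) drawn

Start position: (9, -6)
Final position: (15.873, 5.435)
Distance = 13.342; >= 1e-6 -> NOT closed

Answer: no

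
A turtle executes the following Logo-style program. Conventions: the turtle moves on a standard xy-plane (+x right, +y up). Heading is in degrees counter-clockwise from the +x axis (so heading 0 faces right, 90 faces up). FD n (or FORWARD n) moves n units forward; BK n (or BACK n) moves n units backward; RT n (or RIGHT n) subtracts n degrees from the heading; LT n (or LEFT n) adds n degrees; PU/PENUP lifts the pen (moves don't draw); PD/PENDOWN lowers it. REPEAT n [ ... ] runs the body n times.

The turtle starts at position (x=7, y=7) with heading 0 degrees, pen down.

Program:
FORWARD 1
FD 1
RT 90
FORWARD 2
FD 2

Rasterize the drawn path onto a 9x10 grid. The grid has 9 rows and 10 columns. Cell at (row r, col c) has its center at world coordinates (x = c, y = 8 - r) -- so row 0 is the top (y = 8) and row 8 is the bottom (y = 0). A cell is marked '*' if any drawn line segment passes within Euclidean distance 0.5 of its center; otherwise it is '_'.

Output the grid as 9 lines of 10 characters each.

Segment 0: (7,7) -> (8,7)
Segment 1: (8,7) -> (9,7)
Segment 2: (9,7) -> (9,5)
Segment 3: (9,5) -> (9,3)

Answer: __________
_______***
_________*
_________*
_________*
_________*
__________
__________
__________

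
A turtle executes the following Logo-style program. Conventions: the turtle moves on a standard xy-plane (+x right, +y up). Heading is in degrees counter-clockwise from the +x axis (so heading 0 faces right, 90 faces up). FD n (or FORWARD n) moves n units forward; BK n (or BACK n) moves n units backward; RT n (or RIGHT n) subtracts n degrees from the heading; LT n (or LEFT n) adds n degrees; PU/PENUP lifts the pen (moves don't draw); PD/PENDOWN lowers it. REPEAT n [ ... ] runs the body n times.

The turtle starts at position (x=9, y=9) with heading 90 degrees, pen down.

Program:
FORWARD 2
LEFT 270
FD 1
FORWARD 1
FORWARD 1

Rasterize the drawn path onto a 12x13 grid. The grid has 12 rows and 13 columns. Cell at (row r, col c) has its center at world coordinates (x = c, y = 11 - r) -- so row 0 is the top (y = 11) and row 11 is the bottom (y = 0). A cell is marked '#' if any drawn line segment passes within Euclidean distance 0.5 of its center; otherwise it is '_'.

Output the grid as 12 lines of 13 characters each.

Segment 0: (9,9) -> (9,11)
Segment 1: (9,11) -> (10,11)
Segment 2: (10,11) -> (11,11)
Segment 3: (11,11) -> (12,11)

Answer: _________####
_________#___
_________#___
_____________
_____________
_____________
_____________
_____________
_____________
_____________
_____________
_____________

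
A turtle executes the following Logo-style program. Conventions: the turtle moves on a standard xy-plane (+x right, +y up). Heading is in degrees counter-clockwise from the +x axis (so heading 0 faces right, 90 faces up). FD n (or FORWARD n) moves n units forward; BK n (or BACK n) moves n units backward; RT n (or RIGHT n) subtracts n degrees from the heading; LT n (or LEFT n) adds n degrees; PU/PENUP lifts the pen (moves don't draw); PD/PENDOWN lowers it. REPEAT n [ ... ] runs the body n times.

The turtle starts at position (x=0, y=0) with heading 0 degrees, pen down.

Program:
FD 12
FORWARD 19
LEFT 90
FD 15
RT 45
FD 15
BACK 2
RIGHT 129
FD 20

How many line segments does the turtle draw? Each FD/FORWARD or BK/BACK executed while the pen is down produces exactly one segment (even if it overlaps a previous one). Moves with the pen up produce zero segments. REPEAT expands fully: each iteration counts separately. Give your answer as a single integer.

Executing turtle program step by step:
Start: pos=(0,0), heading=0, pen down
FD 12: (0,0) -> (12,0) [heading=0, draw]
FD 19: (12,0) -> (31,0) [heading=0, draw]
LT 90: heading 0 -> 90
FD 15: (31,0) -> (31,15) [heading=90, draw]
RT 45: heading 90 -> 45
FD 15: (31,15) -> (41.607,25.607) [heading=45, draw]
BK 2: (41.607,25.607) -> (40.192,24.192) [heading=45, draw]
RT 129: heading 45 -> 276
FD 20: (40.192,24.192) -> (42.283,4.302) [heading=276, draw]
Final: pos=(42.283,4.302), heading=276, 6 segment(s) drawn
Segments drawn: 6

Answer: 6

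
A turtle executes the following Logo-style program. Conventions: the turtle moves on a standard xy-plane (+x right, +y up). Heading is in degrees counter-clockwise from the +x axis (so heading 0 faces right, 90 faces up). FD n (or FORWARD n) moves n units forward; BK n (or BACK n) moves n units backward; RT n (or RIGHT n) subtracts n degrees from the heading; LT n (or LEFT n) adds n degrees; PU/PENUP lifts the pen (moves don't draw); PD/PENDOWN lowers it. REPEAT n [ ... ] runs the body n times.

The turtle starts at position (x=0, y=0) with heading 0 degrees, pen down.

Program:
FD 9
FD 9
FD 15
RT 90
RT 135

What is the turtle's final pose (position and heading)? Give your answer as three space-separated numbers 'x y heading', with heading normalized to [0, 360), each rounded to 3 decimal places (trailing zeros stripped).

Answer: 33 0 135

Derivation:
Executing turtle program step by step:
Start: pos=(0,0), heading=0, pen down
FD 9: (0,0) -> (9,0) [heading=0, draw]
FD 9: (9,0) -> (18,0) [heading=0, draw]
FD 15: (18,0) -> (33,0) [heading=0, draw]
RT 90: heading 0 -> 270
RT 135: heading 270 -> 135
Final: pos=(33,0), heading=135, 3 segment(s) drawn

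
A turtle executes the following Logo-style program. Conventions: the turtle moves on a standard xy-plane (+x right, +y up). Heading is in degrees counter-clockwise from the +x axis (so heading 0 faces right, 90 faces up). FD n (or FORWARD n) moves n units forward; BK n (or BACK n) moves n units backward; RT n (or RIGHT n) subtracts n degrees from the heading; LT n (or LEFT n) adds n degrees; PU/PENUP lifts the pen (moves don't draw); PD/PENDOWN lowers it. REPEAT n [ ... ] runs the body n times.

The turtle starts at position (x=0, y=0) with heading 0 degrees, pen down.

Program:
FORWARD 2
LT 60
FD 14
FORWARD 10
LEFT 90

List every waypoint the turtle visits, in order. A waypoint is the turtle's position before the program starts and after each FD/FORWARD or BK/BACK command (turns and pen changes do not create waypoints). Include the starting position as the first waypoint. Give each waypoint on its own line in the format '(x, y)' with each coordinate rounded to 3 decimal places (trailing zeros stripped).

Answer: (0, 0)
(2, 0)
(9, 12.124)
(14, 20.785)

Derivation:
Executing turtle program step by step:
Start: pos=(0,0), heading=0, pen down
FD 2: (0,0) -> (2,0) [heading=0, draw]
LT 60: heading 0 -> 60
FD 14: (2,0) -> (9,12.124) [heading=60, draw]
FD 10: (9,12.124) -> (14,20.785) [heading=60, draw]
LT 90: heading 60 -> 150
Final: pos=(14,20.785), heading=150, 3 segment(s) drawn
Waypoints (4 total):
(0, 0)
(2, 0)
(9, 12.124)
(14, 20.785)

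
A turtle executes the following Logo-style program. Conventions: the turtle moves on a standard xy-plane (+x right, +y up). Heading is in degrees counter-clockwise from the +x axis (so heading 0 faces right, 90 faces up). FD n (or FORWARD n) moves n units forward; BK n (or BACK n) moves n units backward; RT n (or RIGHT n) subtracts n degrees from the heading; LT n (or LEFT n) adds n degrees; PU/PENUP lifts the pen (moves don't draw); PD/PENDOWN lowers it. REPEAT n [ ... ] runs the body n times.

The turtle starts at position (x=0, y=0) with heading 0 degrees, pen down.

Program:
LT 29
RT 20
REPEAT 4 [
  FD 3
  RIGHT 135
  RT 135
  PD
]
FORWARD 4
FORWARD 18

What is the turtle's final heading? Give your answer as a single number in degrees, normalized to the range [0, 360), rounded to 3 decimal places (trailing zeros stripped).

Executing turtle program step by step:
Start: pos=(0,0), heading=0, pen down
LT 29: heading 0 -> 29
RT 20: heading 29 -> 9
REPEAT 4 [
  -- iteration 1/4 --
  FD 3: (0,0) -> (2.963,0.469) [heading=9, draw]
  RT 135: heading 9 -> 234
  RT 135: heading 234 -> 99
  PD: pen down
  -- iteration 2/4 --
  FD 3: (2.963,0.469) -> (2.494,3.432) [heading=99, draw]
  RT 135: heading 99 -> 324
  RT 135: heading 324 -> 189
  PD: pen down
  -- iteration 3/4 --
  FD 3: (2.494,3.432) -> (-0.469,2.963) [heading=189, draw]
  RT 135: heading 189 -> 54
  RT 135: heading 54 -> 279
  PD: pen down
  -- iteration 4/4 --
  FD 3: (-0.469,2.963) -> (0,0) [heading=279, draw]
  RT 135: heading 279 -> 144
  RT 135: heading 144 -> 9
  PD: pen down
]
FD 4: (0,0) -> (3.951,0.626) [heading=9, draw]
FD 18: (3.951,0.626) -> (21.729,3.442) [heading=9, draw]
Final: pos=(21.729,3.442), heading=9, 6 segment(s) drawn

Answer: 9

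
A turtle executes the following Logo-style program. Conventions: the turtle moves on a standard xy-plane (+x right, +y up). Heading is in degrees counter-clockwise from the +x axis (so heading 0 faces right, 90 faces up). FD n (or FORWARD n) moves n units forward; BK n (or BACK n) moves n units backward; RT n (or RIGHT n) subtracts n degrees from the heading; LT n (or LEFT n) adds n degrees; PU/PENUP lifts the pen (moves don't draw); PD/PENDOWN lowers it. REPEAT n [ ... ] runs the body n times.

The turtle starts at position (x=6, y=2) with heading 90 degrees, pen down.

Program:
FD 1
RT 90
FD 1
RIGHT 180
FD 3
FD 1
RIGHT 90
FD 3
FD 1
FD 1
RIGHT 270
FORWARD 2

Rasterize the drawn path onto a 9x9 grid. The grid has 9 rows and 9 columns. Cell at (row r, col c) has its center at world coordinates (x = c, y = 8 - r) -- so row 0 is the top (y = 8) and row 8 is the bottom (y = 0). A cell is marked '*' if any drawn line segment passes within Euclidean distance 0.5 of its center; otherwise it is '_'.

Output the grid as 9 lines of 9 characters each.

Answer: _***_____
___*_____
___*_____
___*_____
___*_____
___*****_
______*__
_________
_________

Derivation:
Segment 0: (6,2) -> (6,3)
Segment 1: (6,3) -> (7,3)
Segment 2: (7,3) -> (4,3)
Segment 3: (4,3) -> (3,3)
Segment 4: (3,3) -> (3,6)
Segment 5: (3,6) -> (3,7)
Segment 6: (3,7) -> (3,8)
Segment 7: (3,8) -> (1,8)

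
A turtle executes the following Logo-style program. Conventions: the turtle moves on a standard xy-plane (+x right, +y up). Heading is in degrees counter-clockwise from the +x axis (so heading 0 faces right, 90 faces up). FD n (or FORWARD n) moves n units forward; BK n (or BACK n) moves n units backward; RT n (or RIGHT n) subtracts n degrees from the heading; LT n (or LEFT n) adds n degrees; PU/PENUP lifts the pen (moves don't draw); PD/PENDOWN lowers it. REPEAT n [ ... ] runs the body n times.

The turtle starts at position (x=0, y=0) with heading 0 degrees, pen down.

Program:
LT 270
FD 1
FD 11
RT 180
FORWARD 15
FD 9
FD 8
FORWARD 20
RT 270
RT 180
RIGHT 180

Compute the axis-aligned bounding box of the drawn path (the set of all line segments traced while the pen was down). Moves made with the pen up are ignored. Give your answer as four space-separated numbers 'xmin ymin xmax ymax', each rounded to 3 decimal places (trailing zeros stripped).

Answer: 0 -12 0 40

Derivation:
Executing turtle program step by step:
Start: pos=(0,0), heading=0, pen down
LT 270: heading 0 -> 270
FD 1: (0,0) -> (0,-1) [heading=270, draw]
FD 11: (0,-1) -> (0,-12) [heading=270, draw]
RT 180: heading 270 -> 90
FD 15: (0,-12) -> (0,3) [heading=90, draw]
FD 9: (0,3) -> (0,12) [heading=90, draw]
FD 8: (0,12) -> (0,20) [heading=90, draw]
FD 20: (0,20) -> (0,40) [heading=90, draw]
RT 270: heading 90 -> 180
RT 180: heading 180 -> 0
RT 180: heading 0 -> 180
Final: pos=(0,40), heading=180, 6 segment(s) drawn

Segment endpoints: x in {0, 0, 0, 0, 0, 0, 0}, y in {-12, -1, 0, 3, 12, 20, 40}
xmin=0, ymin=-12, xmax=0, ymax=40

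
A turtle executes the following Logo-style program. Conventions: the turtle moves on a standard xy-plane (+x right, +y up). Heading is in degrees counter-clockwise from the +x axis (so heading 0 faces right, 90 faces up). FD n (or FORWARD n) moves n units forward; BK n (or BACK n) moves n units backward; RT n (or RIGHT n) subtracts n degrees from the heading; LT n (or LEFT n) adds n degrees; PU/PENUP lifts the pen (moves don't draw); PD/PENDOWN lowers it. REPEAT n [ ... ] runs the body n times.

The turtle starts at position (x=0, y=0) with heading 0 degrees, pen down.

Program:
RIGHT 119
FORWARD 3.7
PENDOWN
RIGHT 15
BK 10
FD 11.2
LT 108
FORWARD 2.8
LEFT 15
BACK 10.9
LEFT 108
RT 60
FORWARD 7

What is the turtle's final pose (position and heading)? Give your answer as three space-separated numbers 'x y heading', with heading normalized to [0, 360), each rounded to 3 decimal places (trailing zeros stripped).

Executing turtle program step by step:
Start: pos=(0,0), heading=0, pen down
RT 119: heading 0 -> 241
FD 3.7: (0,0) -> (-1.794,-3.236) [heading=241, draw]
PD: pen down
RT 15: heading 241 -> 226
BK 10: (-1.794,-3.236) -> (5.153,3.957) [heading=226, draw]
FD 11.2: (5.153,3.957) -> (-2.627,-4.099) [heading=226, draw]
LT 108: heading 226 -> 334
FD 2.8: (-2.627,-4.099) -> (-0.111,-5.327) [heading=334, draw]
LT 15: heading 334 -> 349
BK 10.9: (-0.111,-5.327) -> (-10.81,-3.247) [heading=349, draw]
LT 108: heading 349 -> 97
RT 60: heading 97 -> 37
FD 7: (-10.81,-3.247) -> (-5.22,0.966) [heading=37, draw]
Final: pos=(-5.22,0.966), heading=37, 6 segment(s) drawn

Answer: -5.22 0.966 37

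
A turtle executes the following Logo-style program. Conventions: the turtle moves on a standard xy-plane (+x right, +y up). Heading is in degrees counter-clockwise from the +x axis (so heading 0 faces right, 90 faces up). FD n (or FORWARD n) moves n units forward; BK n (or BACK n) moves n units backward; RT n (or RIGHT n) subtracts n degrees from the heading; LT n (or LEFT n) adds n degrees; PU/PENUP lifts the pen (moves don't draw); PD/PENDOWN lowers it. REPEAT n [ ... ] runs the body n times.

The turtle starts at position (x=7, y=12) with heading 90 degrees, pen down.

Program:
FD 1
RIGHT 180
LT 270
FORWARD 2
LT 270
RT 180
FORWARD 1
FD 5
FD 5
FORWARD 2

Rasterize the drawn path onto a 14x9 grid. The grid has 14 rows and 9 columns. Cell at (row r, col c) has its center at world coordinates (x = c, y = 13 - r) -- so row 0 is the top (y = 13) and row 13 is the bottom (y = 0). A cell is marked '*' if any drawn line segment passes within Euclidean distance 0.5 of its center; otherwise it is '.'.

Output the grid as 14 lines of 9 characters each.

Segment 0: (7,12) -> (7,13)
Segment 1: (7,13) -> (5,13)
Segment 2: (5,13) -> (5,12)
Segment 3: (5,12) -> (5,7)
Segment 4: (5,7) -> (5,2)
Segment 5: (5,2) -> (5,0)

Answer: .....***.
.....*.*.
.....*...
.....*...
.....*...
.....*...
.....*...
.....*...
.....*...
.....*...
.....*...
.....*...
.....*...
.....*...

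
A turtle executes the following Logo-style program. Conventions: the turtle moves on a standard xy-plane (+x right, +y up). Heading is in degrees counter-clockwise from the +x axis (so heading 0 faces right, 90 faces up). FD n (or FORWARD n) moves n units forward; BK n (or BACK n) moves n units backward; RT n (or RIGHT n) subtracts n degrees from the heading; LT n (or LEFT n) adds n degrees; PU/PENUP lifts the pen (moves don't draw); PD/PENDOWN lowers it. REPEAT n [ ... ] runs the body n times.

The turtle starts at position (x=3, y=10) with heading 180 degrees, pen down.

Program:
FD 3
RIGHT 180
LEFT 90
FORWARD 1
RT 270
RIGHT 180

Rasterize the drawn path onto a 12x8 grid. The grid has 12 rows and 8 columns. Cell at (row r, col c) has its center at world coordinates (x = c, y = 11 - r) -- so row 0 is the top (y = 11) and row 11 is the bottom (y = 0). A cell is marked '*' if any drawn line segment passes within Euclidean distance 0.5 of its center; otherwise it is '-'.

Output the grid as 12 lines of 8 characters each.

Segment 0: (3,10) -> (0,10)
Segment 1: (0,10) -> (0,11)

Answer: *-------
****----
--------
--------
--------
--------
--------
--------
--------
--------
--------
--------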